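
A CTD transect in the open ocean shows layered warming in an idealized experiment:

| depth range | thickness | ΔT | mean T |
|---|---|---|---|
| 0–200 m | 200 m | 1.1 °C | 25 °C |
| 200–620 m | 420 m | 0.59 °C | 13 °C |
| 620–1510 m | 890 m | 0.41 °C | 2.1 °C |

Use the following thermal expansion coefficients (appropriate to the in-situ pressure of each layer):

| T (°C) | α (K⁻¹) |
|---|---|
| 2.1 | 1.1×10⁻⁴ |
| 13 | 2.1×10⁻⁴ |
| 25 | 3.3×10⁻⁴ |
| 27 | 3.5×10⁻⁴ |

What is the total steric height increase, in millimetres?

Layer 1 at 25 °C → α = 3.3×10⁻⁴ K⁻¹
Layer 2 at 13 °C → α = 2.1×10⁻⁴ K⁻¹
Layer 3 at 2.1 °C → α = 1.1×10⁻⁴ K⁻¹
3.3×10⁻⁴ × 1.1 × 200 = 0.07260 m
2.1×10⁻⁴ × 420 × 0.59 = 0.052038 m
Layer 3: 1.1×10⁻⁴ × 0.41 × 890 = 0.040139 m
Δh = 0.07260 + 0.052038 + 0.040139 = 0.164777 m ≈ 165 mm

Δh ≈ 165 mm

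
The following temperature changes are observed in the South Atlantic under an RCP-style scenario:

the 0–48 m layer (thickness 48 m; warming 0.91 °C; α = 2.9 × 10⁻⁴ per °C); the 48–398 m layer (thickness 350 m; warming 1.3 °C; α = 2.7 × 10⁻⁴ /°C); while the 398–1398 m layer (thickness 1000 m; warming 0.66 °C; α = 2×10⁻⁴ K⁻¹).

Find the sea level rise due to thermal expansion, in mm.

0.91 × 48 × 2.9×10⁻⁴ = 0.0126672 m
350 × 2.7×10⁻⁴ × 1.3 = 0.12285 m
2×10⁻⁴ × 1000 × 0.66 = 0.13200 m
Δh = 0.0126672 + 0.12285 + 0.13200 = 0.2675172 m ≈ 268 mm

Δh ≈ 268 mm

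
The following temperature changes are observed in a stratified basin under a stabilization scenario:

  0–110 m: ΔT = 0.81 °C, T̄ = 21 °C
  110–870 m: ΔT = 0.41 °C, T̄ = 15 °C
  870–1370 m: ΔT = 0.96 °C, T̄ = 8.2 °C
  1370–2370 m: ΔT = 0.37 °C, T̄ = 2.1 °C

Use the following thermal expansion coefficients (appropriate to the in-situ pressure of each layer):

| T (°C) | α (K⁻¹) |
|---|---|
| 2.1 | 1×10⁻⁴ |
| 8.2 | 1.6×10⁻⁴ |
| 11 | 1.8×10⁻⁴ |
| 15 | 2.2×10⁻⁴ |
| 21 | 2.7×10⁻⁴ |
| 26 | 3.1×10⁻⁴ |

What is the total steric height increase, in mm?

Layer 1 at 21 °C → α = 2.7×10⁻⁴ K⁻¹
Layer 2 at 15 °C → α = 2.2×10⁻⁴ K⁻¹
Layer 3 at 8.2 °C → α = 1.6×10⁻⁴ K⁻¹
Layer 4 at 2.1 °C → α = 1×10⁻⁴ K⁻¹
Layer 1: 110 × 0.81 × 2.7×10⁻⁴ = 0.024057 m
110–870 m: 2.2×10⁻⁴ × 0.41 × 760 = 0.068552 m
870–1370 m: 1.6×10⁻⁴ × 0.96 × 500 = 0.07680 m
1370–2370 m: 1000 × 0.37 × 1×10⁻⁴ = 0.03700 m
Δh = 0.024057 + 0.068552 + 0.07680 + 0.03700 = 0.206409 m

206 mm of thermosteric rise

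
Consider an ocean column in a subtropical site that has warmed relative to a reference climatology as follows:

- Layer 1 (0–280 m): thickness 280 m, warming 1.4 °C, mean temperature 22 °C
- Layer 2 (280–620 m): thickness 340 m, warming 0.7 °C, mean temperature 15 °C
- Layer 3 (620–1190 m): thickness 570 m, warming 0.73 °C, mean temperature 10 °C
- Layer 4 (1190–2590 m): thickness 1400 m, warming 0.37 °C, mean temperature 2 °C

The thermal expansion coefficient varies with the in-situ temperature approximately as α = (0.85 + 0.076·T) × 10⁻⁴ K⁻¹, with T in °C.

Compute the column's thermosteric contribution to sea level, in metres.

about 0.265 m

Layer 1: α = (0.85 + 0.076×22)×10⁻⁴ = 2.522×10⁻⁴ K⁻¹
Layer 2: α = (0.85 + 0.076×15)×10⁻⁴ = 1.99×10⁻⁴ K⁻¹
Layer 3: α = (0.85 + 0.076×10)×10⁻⁴ = 1.61×10⁻⁴ K⁻¹
Layer 4: α = (0.85 + 0.076×2)×10⁻⁴ = 1.002×10⁻⁴ K⁻¹
1.4 × 280 × 2.522×10⁻⁴ = 0.0988624 m
1.99×10⁻⁴ × 0.7 × 340 = 0.047362 m
620–1190 m: 570 × 1.61×10⁻⁴ × 0.73 = 0.0669921 m
0.37 × 1400 × 1.002×10⁻⁴ = 0.0519036 m
Δh = 0.0988624 + 0.047362 + 0.0669921 + 0.0519036 = 0.2651201 m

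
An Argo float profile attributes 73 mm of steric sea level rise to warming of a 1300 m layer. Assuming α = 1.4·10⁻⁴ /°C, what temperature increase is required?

ΔT ≈ 0.40 °C

ΔT = Δh/(αH) = 0.073 / (1.4×10⁻⁴ × 1300) ≈ 0.4011 °C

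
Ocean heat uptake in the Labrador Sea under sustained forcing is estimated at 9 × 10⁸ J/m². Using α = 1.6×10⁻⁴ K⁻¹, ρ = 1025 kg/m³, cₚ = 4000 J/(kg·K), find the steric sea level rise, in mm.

Δh ≈ 35 mm

Δh = αQ/(ρcₚ) = 1.6×10⁻⁴ × 9×10⁸ / (1025 × 4000) ≈ 0.035122 m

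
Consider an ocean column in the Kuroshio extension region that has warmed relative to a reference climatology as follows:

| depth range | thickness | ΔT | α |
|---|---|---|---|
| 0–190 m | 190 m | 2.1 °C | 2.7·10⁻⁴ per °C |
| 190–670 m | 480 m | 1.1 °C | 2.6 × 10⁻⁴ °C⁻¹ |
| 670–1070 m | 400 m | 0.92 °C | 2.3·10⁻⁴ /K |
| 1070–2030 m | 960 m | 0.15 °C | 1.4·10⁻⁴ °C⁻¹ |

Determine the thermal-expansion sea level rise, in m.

2.7×10⁻⁴ × 2.1 × 190 = 0.10773 m
Layer 2: 480 × 2.6×10⁻⁴ × 1.1 = 0.13728 m
670–1070 m: 400 × 0.92 × 2.3×10⁻⁴ = 0.08464 m
960 × 0.15 × 1.4×10⁻⁴ = 0.02016 m
Δh = 0.10773 + 0.13728 + 0.08464 + 0.02016 = 0.34981 m ≈ 0.350 m

Δh ≈ 0.350 m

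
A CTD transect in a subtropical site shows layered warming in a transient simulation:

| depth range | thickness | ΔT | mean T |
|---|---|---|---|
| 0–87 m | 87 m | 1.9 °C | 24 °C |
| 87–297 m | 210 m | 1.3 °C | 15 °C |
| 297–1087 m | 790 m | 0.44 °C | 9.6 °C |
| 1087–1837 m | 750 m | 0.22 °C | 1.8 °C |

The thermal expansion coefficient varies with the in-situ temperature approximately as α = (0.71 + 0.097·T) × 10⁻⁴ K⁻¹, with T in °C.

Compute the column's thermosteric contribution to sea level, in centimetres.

about 18.1 cm

Layer 1: α = (0.71 + 0.097×24)×10⁻⁴ = 3.038×10⁻⁴ K⁻¹
Layer 2: α = (0.71 + 0.097×15)×10⁻⁴ = 2.165×10⁻⁴ K⁻¹
Layer 3: α = (0.71 + 0.097×9.6)×10⁻⁴ = 1.6412×10⁻⁴ K⁻¹
Layer 4: α = (0.71 + 0.097×1.8)×10⁻⁴ = 0.8846×10⁻⁴ K⁻¹
1.9 × 87 × 3.038×10⁻⁴ = 0.05021814 m
87–297 m: 1.3 × 2.165×10⁻⁴ × 210 = 0.0591045 m
297–1087 m: 1.6412×10⁻⁴ × 790 × 0.44 = 0.057048112 m
750 × 0.22 × 0.8846×10⁻⁴ = 0.0145959 m
Δh = 0.05021814 + 0.0591045 + 0.057048112 + 0.0145959 = 0.180966652 m ≈ 18.1 cm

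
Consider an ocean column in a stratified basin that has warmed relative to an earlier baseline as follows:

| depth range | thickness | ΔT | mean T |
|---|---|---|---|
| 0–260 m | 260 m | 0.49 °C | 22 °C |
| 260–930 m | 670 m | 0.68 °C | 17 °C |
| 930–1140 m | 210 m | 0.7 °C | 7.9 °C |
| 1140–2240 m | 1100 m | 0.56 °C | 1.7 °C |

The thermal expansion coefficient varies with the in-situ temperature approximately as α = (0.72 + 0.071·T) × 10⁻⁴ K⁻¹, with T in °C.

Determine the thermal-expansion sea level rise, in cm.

Layer 1: α = (0.72 + 0.071×22)×10⁻⁴ = 2.282×10⁻⁴ K⁻¹
Layer 2: α = (0.72 + 0.071×17)×10⁻⁴ = 1.927×10⁻⁴ K⁻¹
Layer 3: α = (0.72 + 0.071×7.9)×10⁻⁴ = 1.2809×10⁻⁴ K⁻¹
Layer 4: α = (0.72 + 0.071×1.7)×10⁻⁴ = 0.8407×10⁻⁴ K⁻¹
Layer 1: 2.282×10⁻⁴ × 260 × 0.49 = 0.02907268 m
Layer 2: 670 × 1.927×10⁻⁴ × 0.68 = 0.08779412 m
Layer 3: 210 × 0.7 × 1.2809×10⁻⁴ = 0.01882923 m
0.56 × 1100 × 0.8407×10⁻⁴ = 0.05178712 m
Δh = 0.02907268 + 0.08779412 + 0.01882923 + 0.05178712 = 0.18748315 m

about 18.7 cm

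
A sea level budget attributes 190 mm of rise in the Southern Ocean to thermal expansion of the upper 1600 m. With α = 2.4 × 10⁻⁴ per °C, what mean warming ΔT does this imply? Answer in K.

ΔT ≈ 0.495 K

ΔT = Δh/(αH) = 0.19 / (2.4×10⁻⁴ × 1600) ≈ 0.4948 K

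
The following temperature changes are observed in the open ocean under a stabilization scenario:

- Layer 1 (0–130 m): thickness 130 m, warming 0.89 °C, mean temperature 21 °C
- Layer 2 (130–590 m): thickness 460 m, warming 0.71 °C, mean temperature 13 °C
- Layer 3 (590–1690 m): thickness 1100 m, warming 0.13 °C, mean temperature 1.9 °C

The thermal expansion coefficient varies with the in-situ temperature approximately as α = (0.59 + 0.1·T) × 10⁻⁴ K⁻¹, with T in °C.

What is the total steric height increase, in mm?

104 mm

Layer 1: α = (0.59 + 0.1×21)×10⁻⁴ = 2.69×10⁻⁴ K⁻¹
Layer 2: α = (0.59 + 0.1×13)×10⁻⁴ = 1.89×10⁻⁴ K⁻¹
Layer 3: α = (0.59 + 0.1×1.9)×10⁻⁴ = 0.78×10⁻⁴ K⁻¹
Layer 1: 0.89 × 130 × 2.69×10⁻⁴ = 0.0311233 m
460 × 0.71 × 1.89×10⁻⁴ = 0.0617274 m
590–1690 m: 0.78×10⁻⁴ × 1100 × 0.13 = 0.011154 m
Δh = 0.0311233 + 0.0617274 + 0.011154 = 0.1040047 m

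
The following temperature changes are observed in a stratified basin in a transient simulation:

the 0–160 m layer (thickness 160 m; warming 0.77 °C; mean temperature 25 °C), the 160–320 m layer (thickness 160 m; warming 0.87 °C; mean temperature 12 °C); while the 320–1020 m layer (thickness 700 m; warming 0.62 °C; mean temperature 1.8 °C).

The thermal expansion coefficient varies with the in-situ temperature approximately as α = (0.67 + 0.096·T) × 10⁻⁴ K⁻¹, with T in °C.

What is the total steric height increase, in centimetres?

Layer 1: α = (0.67 + 0.096×25)×10⁻⁴ = 3.07×10⁻⁴ K⁻¹
Layer 2: α = (0.67 + 0.096×12)×10⁻⁴ = 1.822×10⁻⁴ K⁻¹
Layer 3: α = (0.67 + 0.096×1.8)×10⁻⁴ = 0.8428×10⁻⁴ K⁻¹
0–160 m: 0.77 × 3.07×10⁻⁴ × 160 = 0.0378224 m
0.87 × 1.822×10⁻⁴ × 160 = 0.02536224 m
Layer 3: 0.62 × 700 × 0.8428×10⁻⁴ = 0.03657752 m
Δh = 0.0378224 + 0.02536224 + 0.03657752 = 0.09976216 m ≈ 9.98 cm

Δh = 9.98 cm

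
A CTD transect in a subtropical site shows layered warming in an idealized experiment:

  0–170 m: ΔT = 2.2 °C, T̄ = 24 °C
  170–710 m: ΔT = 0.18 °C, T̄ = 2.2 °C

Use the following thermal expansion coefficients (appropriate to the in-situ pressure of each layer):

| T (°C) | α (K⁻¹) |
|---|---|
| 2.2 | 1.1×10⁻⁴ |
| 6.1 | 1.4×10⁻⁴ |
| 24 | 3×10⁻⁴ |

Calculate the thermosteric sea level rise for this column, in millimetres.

Layer 1 at 24 °C → α = 3×10⁻⁴ K⁻¹
Layer 2 at 2.2 °C → α = 1.1×10⁻⁴ K⁻¹
0–170 m: 170 × 2.2 × 3×10⁻⁴ = 0.11220 m
Layer 2: 540 × 1.1×10⁻⁴ × 0.18 = 0.010692 m
Δh = 0.11220 + 0.010692 = 0.122892 m

123 mm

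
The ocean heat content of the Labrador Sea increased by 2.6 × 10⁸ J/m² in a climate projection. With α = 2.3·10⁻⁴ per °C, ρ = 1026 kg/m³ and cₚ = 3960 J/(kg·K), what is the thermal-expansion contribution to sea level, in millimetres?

Δh = 14.7 mm

Δh = αQ/(ρcₚ) = 2.3×10⁻⁴ × 2.6×10⁸ / (1026 × 3960) ≈ 0.014718 m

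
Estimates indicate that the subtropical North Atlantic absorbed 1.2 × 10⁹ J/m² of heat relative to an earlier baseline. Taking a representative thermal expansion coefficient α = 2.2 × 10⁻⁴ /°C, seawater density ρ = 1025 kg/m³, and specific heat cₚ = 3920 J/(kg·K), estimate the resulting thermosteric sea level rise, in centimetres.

Δh = αQ/(ρcₚ) = 2.2×10⁻⁴ × 1.2×10⁹ / (1025 × 3920) ≈ 0.065704 m

6.6 cm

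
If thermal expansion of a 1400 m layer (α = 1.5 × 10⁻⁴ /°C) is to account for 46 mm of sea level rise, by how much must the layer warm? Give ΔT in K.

ΔT ≈ 0.219 K

ΔT = Δh/(αH) = 0.046 / (1.5×10⁻⁴ × 1400) ≈ 0.2190 K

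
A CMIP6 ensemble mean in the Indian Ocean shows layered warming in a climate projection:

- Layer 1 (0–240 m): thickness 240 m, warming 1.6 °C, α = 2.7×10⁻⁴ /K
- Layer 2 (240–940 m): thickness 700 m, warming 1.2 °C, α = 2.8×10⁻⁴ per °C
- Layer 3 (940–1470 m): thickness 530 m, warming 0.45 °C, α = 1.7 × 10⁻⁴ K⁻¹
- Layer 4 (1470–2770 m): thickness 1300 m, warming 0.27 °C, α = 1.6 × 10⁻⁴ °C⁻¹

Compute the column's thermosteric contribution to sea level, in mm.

Layer 1: 1.6 × 240 × 2.7×10⁻⁴ = 0.10368 m
700 × 2.8×10⁻⁴ × 1.2 = 0.23520 m
1.7×10⁻⁴ × 0.45 × 530 = 0.040545 m
Layer 4: 1.6×10⁻⁴ × 1300 × 0.27 = 0.05616 m
Δh = 0.10368 + 0.23520 + 0.040545 + 0.05616 = 0.435585 m

about 436 mm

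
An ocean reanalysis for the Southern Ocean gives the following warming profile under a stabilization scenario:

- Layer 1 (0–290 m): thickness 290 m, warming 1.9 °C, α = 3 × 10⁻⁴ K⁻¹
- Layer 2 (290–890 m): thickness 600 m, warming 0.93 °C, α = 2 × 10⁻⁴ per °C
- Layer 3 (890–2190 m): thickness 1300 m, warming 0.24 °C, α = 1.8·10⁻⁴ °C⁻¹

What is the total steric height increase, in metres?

3×10⁻⁴ × 1.9 × 290 = 0.16530 m
600 × 2×10⁻⁴ × 0.93 = 0.11160 m
890–2190 m: 1300 × 1.8×10⁻⁴ × 0.24 = 0.05616 m
Δh = 0.16530 + 0.11160 + 0.05616 = 0.33306 m

Δh = 0.333 m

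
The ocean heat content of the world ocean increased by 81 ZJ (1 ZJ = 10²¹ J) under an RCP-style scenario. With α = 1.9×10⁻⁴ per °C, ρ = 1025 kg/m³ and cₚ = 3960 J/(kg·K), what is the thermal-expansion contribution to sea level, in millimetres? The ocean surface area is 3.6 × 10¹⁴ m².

Per unit area: Q = 81×10²¹ / (3.6×10¹⁴) = 2.25×10⁸ J/m²
Δh = αQ/(ρcₚ) = 1.9×10⁻⁴ × 2.25×10⁸ / (1025 × 3960) ≈ 0.010532 m

Δh ≈ 11 mm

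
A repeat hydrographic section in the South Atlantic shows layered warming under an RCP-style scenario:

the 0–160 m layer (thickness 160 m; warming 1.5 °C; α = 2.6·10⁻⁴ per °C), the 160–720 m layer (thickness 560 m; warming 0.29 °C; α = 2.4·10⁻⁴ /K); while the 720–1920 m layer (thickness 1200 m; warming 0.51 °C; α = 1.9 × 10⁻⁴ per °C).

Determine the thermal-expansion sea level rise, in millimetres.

160 × 2.6×10⁻⁴ × 1.5 = 0.06240 m
160–720 m: 2.4×10⁻⁴ × 560 × 0.29 = 0.038976 m
Layer 3: 0.51 × 1200 × 1.9×10⁻⁴ = 0.11628 m
Δh = 0.06240 + 0.038976 + 0.11628 = 0.217656 m ≈ 220 mm

220 mm of thermosteric rise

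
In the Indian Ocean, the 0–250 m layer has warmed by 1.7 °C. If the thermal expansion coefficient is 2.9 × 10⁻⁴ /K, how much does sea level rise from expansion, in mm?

Δh = αΔT·H = 2.9×10⁻⁴ × 1.7 × 250 = 0.12325 m

about 123 mm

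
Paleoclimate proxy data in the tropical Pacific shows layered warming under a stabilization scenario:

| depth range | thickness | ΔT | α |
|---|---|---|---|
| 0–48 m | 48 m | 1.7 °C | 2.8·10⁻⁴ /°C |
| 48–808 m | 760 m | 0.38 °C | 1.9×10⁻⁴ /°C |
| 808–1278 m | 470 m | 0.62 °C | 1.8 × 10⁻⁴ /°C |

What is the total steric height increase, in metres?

48 × 2.8×10⁻⁴ × 1.7 = 0.022848 m
0.38 × 760 × 1.9×10⁻⁴ = 0.054872 m
470 × 0.62 × 1.8×10⁻⁴ = 0.052452 m
Δh = 0.022848 + 0.054872 + 0.052452 = 0.130172 m

about 0.130 m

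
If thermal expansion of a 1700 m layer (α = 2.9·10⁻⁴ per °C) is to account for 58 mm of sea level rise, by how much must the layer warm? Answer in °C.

ΔT ≈ 0.118 °C

ΔT = Δh/(αH) = 0.058 / (2.9×10⁻⁴ × 1700) ≈ 0.1176 °C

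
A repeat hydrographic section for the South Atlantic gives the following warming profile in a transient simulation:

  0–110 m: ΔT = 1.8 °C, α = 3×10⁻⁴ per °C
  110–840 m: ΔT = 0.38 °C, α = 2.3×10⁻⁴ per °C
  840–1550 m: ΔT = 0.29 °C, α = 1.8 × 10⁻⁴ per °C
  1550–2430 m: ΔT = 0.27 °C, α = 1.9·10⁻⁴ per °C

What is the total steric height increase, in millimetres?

about 205 mm

Layer 1: 110 × 3×10⁻⁴ × 1.8 = 0.05940 m
110–840 m: 2.3×10⁻⁴ × 0.38 × 730 = 0.063802 m
840–1550 m: 1.8×10⁻⁴ × 710 × 0.29 = 0.037062 m
1550–2430 m: 1.9×10⁻⁴ × 880 × 0.27 = 0.045144 m
Δh = 0.05940 + 0.063802 + 0.037062 + 0.045144 = 0.205408 m ≈ 205 mm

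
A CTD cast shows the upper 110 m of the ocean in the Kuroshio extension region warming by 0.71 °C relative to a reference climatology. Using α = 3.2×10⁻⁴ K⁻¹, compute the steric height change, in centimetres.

2.50 cm

Δh = αΔT·H = 3.2×10⁻⁴ × 0.71 × 110 = 0.024992 m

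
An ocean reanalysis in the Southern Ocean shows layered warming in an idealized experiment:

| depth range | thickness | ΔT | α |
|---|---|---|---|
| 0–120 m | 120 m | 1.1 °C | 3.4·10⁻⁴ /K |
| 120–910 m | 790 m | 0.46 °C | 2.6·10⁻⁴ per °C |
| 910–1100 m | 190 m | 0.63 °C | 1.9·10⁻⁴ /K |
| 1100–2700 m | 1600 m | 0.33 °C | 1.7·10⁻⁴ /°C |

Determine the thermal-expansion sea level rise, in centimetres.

Layer 1: 3.4×10⁻⁴ × 1.1 × 120 = 0.04488 m
790 × 0.46 × 2.6×10⁻⁴ = 0.094484 m
910–1100 m: 0.63 × 190 × 1.9×10⁻⁴ = 0.022743 m
1100–2700 m: 1.7×10⁻⁴ × 0.33 × 1600 = 0.08976 m
Δh = 0.04488 + 0.094484 + 0.022743 + 0.08976 = 0.251867 m

Δh ≈ 25.2 cm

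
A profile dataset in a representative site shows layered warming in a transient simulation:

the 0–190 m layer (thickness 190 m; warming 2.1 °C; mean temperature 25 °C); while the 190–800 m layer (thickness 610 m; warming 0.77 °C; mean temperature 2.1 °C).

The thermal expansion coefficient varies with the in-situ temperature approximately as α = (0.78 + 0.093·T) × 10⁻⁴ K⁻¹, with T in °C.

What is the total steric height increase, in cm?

Δh ≈ 17 cm

Layer 1: α = (0.78 + 0.093×25)×10⁻⁴ = 3.105×10⁻⁴ K⁻¹
Layer 2: α = (0.78 + 0.093×2.1)×10⁻⁴ = 0.9753×10⁻⁴ K⁻¹
0–190 m: 3.105×10⁻⁴ × 190 × 2.1 = 0.1238895 m
Layer 2: 610 × 0.77 × 0.9753×10⁻⁴ = 0.045809841 m
Δh = 0.1238895 + 0.045809841 = 0.169699341 m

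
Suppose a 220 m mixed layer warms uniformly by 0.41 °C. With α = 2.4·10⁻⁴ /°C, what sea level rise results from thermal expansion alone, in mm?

Δh = αΔT·H = 2.4×10⁻⁴ × 0.41 × 220 = 0.021648 m

about 21.6 mm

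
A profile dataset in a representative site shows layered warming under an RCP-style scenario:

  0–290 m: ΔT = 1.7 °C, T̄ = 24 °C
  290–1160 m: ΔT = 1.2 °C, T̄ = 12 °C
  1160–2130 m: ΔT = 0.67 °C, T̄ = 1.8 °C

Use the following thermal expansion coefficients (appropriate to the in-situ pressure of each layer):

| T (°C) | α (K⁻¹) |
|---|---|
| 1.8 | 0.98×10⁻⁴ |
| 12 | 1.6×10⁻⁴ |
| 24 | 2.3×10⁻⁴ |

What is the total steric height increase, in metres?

Layer 1 at 24 °C → α = 2.3×10⁻⁴ K⁻¹
Layer 2 at 12 °C → α = 1.6×10⁻⁴ K⁻¹
Layer 3 at 1.8 °C → α = 0.98×10⁻⁴ K⁻¹
290 × 1.7 × 2.3×10⁻⁴ = 0.11339 m
870 × 1.2 × 1.6×10⁻⁴ = 0.16704 m
1160–2130 m: 0.67 × 0.98×10⁻⁴ × 970 = 0.0636902 m
Δh = 0.11339 + 0.16704 + 0.0636902 = 0.3441202 m

Δh = 0.344 m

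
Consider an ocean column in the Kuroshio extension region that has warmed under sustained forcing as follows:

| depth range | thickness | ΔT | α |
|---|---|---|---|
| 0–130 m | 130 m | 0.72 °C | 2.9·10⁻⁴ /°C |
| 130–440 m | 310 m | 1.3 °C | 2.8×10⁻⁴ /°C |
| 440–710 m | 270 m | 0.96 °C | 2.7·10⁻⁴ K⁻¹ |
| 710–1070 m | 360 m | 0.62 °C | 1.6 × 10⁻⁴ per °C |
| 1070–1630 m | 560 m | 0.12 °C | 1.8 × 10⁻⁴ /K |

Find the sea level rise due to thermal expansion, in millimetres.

Δh ≈ 258 mm

130 × 0.72 × 2.9×10⁻⁴ = 0.027144 m
130–440 m: 1.3 × 2.8×10⁻⁴ × 310 = 0.11284 m
2.7×10⁻⁴ × 0.96 × 270 = 0.069984 m
1.6×10⁻⁴ × 0.62 × 360 = 0.035712 m
0.12 × 1.8×10⁻⁴ × 560 = 0.012096 m
Δh = 0.027144 + 0.11284 + 0.069984 + 0.035712 + 0.012096 = 0.257776 m ≈ 258 mm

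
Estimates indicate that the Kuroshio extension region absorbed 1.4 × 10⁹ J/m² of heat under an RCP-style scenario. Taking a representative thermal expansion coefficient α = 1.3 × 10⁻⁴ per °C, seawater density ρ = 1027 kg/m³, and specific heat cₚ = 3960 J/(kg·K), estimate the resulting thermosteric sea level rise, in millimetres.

Δh = αQ/(ρcₚ) = 1.3×10⁻⁴ × 1.4×10⁹ / (1027 × 3960) ≈ 0.044751 m

Δh = 44.8 mm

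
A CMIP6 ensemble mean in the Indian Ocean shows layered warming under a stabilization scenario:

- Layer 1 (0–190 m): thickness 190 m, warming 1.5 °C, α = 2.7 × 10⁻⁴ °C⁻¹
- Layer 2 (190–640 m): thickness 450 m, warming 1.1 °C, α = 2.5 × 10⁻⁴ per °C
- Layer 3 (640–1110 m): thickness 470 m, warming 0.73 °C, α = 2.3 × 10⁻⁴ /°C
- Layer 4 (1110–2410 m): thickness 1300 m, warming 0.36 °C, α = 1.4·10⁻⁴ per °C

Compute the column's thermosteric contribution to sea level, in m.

0.35 m

1.5 × 2.7×10⁻⁴ × 190 = 0.07695 m
1.1 × 450 × 2.5×10⁻⁴ = 0.12375 m
2.3×10⁻⁴ × 470 × 0.73 = 0.078913 m
1300 × 1.4×10⁻⁴ × 0.36 = 0.06552 m
Δh = 0.07695 + 0.12375 + 0.078913 + 0.06552 = 0.345133 m ≈ 0.35 m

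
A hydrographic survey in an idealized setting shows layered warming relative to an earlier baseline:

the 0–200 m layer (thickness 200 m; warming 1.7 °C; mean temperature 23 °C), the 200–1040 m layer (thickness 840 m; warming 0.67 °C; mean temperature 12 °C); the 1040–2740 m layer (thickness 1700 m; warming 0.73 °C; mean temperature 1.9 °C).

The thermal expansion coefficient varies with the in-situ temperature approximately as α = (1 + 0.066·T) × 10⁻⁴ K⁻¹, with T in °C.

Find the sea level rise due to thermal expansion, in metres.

about 0.33 m

Layer 1: α = (1 + 0.066×23)×10⁻⁴ = 2.518×10⁻⁴ K⁻¹
Layer 2: α = (1 + 0.066×12)×10⁻⁴ = 1.792×10⁻⁴ K⁻¹
Layer 3: α = (1 + 0.066×1.9)×10⁻⁴ = 1.1254×10⁻⁴ K⁻¹
Layer 1: 2.518×10⁻⁴ × 1.7 × 200 = 0.085612 m
200–1040 m: 1.792×10⁻⁴ × 0.67 × 840 = 0.10085376 m
Layer 3: 0.73 × 1700 × 1.1254×10⁻⁴ = 0.13966214 m
Δh = 0.085612 + 0.10085376 + 0.13966214 = 0.3261279 m ≈ 0.33 m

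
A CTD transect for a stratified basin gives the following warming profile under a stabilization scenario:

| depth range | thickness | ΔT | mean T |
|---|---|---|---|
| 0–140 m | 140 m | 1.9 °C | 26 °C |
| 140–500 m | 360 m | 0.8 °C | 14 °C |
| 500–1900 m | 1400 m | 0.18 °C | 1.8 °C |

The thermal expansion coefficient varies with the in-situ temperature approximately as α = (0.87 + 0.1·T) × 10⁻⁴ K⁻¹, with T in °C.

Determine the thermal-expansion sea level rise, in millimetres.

Layer 1: α = (0.87 + 0.1×26)×10⁻⁴ = 3.47×10⁻⁴ K⁻¹
Layer 2: α = (0.87 + 0.1×14)×10⁻⁴ = 2.27×10⁻⁴ K⁻¹
Layer 3: α = (0.87 + 0.1×1.8)×10⁻⁴ = 1.05×10⁻⁴ K⁻¹
1.9 × 3.47×10⁻⁴ × 140 = 0.092302 m
140–500 m: 0.8 × 2.27×10⁻⁴ × 360 = 0.065376 m
Layer 3: 0.18 × 1400 × 1.05×10⁻⁴ = 0.02646 m
Δh = 0.092302 + 0.065376 + 0.02646 = 0.184138 m

Δh ≈ 184 mm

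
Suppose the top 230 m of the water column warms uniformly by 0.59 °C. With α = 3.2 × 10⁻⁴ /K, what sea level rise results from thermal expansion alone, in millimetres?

Δh = αΔT·H = 3.2×10⁻⁴ × 0.59 × 230 = 0.043424 m

43.4 mm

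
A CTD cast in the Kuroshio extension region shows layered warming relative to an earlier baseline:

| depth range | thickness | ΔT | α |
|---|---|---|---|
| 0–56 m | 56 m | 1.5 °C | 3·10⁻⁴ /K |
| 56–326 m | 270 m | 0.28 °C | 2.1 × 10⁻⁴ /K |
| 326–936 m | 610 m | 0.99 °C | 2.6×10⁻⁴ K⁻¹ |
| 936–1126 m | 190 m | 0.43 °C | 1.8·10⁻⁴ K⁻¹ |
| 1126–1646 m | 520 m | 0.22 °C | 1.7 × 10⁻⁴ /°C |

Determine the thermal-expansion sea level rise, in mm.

230 mm of thermosteric rise

0–56 m: 56 × 1.5 × 3×10⁻⁴ = 0.02520 m
Layer 2: 0.28 × 270 × 2.1×10⁻⁴ = 0.015876 m
Layer 3: 610 × 2.6×10⁻⁴ × 0.99 = 0.157014 m
936–1126 m: 1.8×10⁻⁴ × 0.43 × 190 = 0.014706 m
1126–1646 m: 1.7×10⁻⁴ × 0.22 × 520 = 0.019448 m
Δh = 0.02520 + 0.015876 + 0.157014 + 0.014706 + 0.019448 = 0.232244 m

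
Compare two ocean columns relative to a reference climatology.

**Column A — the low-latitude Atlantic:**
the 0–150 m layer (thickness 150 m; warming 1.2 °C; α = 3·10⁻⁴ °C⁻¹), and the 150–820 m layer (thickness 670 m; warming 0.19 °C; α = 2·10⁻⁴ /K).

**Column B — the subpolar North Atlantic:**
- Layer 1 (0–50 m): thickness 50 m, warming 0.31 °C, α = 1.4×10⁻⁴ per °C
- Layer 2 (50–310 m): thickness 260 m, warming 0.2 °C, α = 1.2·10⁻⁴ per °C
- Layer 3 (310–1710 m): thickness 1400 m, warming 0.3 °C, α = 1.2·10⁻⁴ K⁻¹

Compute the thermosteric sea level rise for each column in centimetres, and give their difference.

A 150 × 3×10⁻⁴ × 1.2 = 0.05400 m
A Layer 2: 2×10⁻⁴ × 0.19 × 670 = 0.02546 m
A total: 0.07946 m
B 0.31 × 50 × 1.4×10⁻⁴ = 0.00217 m
B 260 × 0.2 × 1.2×10⁻⁴ = 0.00624 m
B 310–1710 m: 1.2×10⁻⁴ × 1400 × 0.3 = 0.05040 m
B total: 0.05881 m
Difference: 0.07946 − 0.05881 = 0.02065 m

A: 7.95 cm; B: 5.88 cm; difference 2.07 cm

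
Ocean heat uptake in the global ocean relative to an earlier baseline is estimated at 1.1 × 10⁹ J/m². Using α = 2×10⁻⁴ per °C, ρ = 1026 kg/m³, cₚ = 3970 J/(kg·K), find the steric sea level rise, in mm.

Δh = αQ/(ρcₚ) = 2×10⁻⁴ × 1.1×10⁹ / (1026 × 3970) ≈ 0.054011 m

about 54 mm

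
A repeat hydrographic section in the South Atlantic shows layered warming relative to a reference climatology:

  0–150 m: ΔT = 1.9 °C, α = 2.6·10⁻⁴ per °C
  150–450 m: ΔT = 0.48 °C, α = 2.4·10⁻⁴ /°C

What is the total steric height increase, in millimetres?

109 mm of thermosteric rise

150 × 1.9 × 2.6×10⁻⁴ = 0.07410 m
2.4×10⁻⁴ × 300 × 0.48 = 0.03456 m
Δh = 0.07410 + 0.03456 = 0.10866 m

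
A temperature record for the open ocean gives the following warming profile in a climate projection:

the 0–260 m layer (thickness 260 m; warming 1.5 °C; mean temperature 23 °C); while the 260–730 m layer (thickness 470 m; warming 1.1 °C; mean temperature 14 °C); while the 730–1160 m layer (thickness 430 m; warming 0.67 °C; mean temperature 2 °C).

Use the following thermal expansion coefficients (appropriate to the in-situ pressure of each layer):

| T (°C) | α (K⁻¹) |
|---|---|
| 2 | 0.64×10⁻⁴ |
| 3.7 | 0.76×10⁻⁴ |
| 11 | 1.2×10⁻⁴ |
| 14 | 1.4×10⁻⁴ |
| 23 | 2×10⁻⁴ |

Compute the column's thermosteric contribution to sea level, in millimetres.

Layer 1 at 23 °C → α = 2×10⁻⁴ K⁻¹
Layer 2 at 14 °C → α = 1.4×10⁻⁴ K⁻¹
Layer 3 at 2 °C → α = 0.64×10⁻⁴ K⁻¹
2×10⁻⁴ × 1.5 × 260 = 0.07800 m
Layer 2: 1.4×10⁻⁴ × 470 × 1.1 = 0.07238 m
Layer 3: 0.64×10⁻⁴ × 430 × 0.67 = 0.0184384 m
Δh = 0.07800 + 0.07238 + 0.0184384 = 0.1688184 m

Δh ≈ 169 mm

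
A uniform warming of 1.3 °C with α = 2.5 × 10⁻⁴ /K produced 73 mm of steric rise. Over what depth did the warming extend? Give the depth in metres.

H = Δh/(αΔT) = 0.073 / (2.5×10⁻⁴ × 1.3) ≈ 224.6 m

H ≈ 225 m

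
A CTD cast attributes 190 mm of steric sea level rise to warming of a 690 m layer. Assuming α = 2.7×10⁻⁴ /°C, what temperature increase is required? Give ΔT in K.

ΔT = Δh/(αH) = 0.19 / (2.7×10⁻⁴ × 690) ≈ 1.020 K

ΔT ≈ 1.02 K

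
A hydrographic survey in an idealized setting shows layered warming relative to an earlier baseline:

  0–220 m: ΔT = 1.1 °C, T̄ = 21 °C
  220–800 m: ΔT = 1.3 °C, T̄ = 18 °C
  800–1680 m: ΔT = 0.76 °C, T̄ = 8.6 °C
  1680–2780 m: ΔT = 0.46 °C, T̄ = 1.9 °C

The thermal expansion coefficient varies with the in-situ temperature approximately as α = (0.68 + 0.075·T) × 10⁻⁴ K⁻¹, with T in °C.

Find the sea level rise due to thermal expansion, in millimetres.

Layer 1: α = (0.68 + 0.075×21)×10⁻⁴ = 2.255×10⁻⁴ K⁻¹
Layer 2: α = (0.68 + 0.075×18)×10⁻⁴ = 2.03×10⁻⁴ K⁻¹
Layer 3: α = (0.68 + 0.075×8.6)×10⁻⁴ = 1.325×10⁻⁴ K⁻¹
Layer 4: α = (0.68 + 0.075×1.9)×10⁻⁴ = 0.8225×10⁻⁴ K⁻¹
0–220 m: 1.1 × 220 × 2.255×10⁻⁴ = 0.054571 m
1.3 × 580 × 2.03×10⁻⁴ = 0.153062 m
Layer 3: 0.76 × 1.325×10⁻⁴ × 880 = 0.088616 m
1100 × 0.8225×10⁻⁴ × 0.46 = 0.0416185 m
Δh = 0.054571 + 0.153062 + 0.088616 + 0.0416185 = 0.3378675 m ≈ 338 mm

338 mm of thermosteric rise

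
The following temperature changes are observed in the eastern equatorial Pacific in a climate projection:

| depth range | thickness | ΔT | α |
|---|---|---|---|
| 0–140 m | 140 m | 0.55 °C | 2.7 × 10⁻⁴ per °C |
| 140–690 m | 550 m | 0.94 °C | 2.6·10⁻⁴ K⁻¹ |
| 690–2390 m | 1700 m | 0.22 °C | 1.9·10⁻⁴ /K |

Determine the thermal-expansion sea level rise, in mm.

2.7×10⁻⁴ × 140 × 0.55 = 0.02079 m
Layer 2: 2.6×10⁻⁴ × 0.94 × 550 = 0.13442 m
690–2390 m: 1700 × 0.22 × 1.9×10⁻⁴ = 0.07106 m
Δh = 0.02079 + 0.13442 + 0.07106 = 0.22627 m

about 230 mm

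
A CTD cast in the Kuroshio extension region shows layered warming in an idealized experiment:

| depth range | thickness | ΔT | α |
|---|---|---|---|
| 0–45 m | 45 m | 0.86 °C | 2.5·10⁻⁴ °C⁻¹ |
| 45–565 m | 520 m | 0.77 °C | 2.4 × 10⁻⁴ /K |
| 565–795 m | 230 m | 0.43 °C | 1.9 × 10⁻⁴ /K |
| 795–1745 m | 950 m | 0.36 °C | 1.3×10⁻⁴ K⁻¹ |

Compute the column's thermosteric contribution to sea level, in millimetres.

170 mm

0.86 × 45 × 2.5×10⁻⁴ = 0.009675 m
45–565 m: 0.77 × 2.4×10⁻⁴ × 520 = 0.096096 m
565–795 m: 0.43 × 230 × 1.9×10⁻⁴ = 0.018791 m
Layer 4: 1.3×10⁻⁴ × 0.36 × 950 = 0.04446 m
Δh = 0.009675 + 0.096096 + 0.018791 + 0.04446 = 0.169022 m ≈ 170 mm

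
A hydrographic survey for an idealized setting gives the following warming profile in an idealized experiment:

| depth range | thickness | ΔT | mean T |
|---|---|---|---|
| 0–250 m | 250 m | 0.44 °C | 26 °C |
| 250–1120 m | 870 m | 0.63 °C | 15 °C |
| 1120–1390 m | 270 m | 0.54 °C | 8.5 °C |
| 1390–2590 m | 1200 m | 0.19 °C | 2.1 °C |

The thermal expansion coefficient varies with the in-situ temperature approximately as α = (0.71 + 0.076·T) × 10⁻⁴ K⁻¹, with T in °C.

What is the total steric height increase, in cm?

about 17.1 cm

Layer 1: α = (0.71 + 0.076×26)×10⁻⁴ = 2.686×10⁻⁴ K⁻¹
Layer 2: α = (0.71 + 0.076×15)×10⁻⁴ = 1.85×10⁻⁴ K⁻¹
Layer 3: α = (0.71 + 0.076×8.5)×10⁻⁴ = 1.356×10⁻⁴ K⁻¹
Layer 4: α = (0.71 + 0.076×2.1)×10⁻⁴ = 0.8696×10⁻⁴ K⁻¹
Layer 1: 0.44 × 2.686×10⁻⁴ × 250 = 0.029546 m
250–1120 m: 0.63 × 1.85×10⁻⁴ × 870 = 0.1013985 m
1120–1390 m: 270 × 1.356×10⁻⁴ × 0.54 = 0.01977048 m
1390–2590 m: 0.8696×10⁻⁴ × 0.19 × 1200 = 0.01982688 m
Δh = 0.029546 + 0.1013985 + 0.01977048 + 0.01982688 = 0.17054186 m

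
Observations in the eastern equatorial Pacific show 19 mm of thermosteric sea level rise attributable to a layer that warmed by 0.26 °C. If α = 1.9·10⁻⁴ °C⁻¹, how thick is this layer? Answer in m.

H = Δh/(αΔT) = 0.019 / (1.9×10⁻⁴ × 0.26) ≈ 384.6 m

H ≈ 385 m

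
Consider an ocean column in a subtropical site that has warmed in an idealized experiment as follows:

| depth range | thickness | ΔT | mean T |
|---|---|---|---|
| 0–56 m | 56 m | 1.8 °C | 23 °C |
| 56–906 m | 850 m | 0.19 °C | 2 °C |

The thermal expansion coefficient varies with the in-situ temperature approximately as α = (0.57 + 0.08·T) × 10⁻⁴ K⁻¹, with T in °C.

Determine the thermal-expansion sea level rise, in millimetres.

Δh = 36 mm

Layer 1: α = (0.57 + 0.08×23)×10⁻⁴ = 2.41×10⁻⁴ K⁻¹
Layer 2: α = (0.57 + 0.08×2)×10⁻⁴ = 0.73×10⁻⁴ K⁻¹
0–56 m: 1.8 × 2.41×10⁻⁴ × 56 = 0.0242928 m
Layer 2: 850 × 0.19 × 0.73×10⁻⁴ = 0.0117895 m
Δh = 0.0242928 + 0.0117895 = 0.0360823 m ≈ 36 mm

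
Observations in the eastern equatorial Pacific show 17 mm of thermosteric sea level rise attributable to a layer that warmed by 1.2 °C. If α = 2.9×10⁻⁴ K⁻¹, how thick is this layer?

49 m

H = Δh/(αΔT) = 0.017 / (2.9×10⁻⁴ × 1.2) ≈ 48.85 m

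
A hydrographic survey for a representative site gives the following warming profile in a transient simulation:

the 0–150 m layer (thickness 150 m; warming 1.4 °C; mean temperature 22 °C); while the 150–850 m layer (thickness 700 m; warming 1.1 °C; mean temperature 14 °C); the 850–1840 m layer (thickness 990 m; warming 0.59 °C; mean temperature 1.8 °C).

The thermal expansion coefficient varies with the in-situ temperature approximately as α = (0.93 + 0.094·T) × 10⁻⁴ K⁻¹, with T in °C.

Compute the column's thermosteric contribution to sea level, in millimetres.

300 mm of thermosteric rise

Layer 1: α = (0.93 + 0.094×22)×10⁻⁴ = 2.998×10⁻⁴ K⁻¹
Layer 2: α = (0.93 + 0.094×14)×10⁻⁴ = 2.246×10⁻⁴ K⁻¹
Layer 3: α = (0.93 + 0.094×1.8)×10⁻⁴ = 1.0992×10⁻⁴ K⁻¹
Layer 1: 2.998×10⁻⁴ × 1.4 × 150 = 0.062958 m
Layer 2: 2.246×10⁻⁴ × 700 × 1.1 = 0.172942 m
Layer 3: 0.59 × 1.0992×10⁻⁴ × 990 = 0.064204272 m
Δh = 0.062958 + 0.172942 + 0.064204272 = 0.300104272 m ≈ 300 mm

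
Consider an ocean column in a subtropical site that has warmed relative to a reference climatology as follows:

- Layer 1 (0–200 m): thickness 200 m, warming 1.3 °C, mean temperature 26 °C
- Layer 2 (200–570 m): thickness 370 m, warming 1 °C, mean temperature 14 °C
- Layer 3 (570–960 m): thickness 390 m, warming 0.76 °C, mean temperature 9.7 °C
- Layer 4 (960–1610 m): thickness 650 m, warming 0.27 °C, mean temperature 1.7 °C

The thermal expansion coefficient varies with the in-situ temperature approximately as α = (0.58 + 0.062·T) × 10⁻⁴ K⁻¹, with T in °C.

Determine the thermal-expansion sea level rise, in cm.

Layer 1: α = (0.58 + 0.062×26)×10⁻⁴ = 2.192×10⁻⁴ K⁻¹
Layer 2: α = (0.58 + 0.062×14)×10⁻⁴ = 1.448×10⁻⁴ K⁻¹
Layer 3: α = (0.58 + 0.062×9.7)×10⁻⁴ = 1.1814×10⁻⁴ K⁻¹
Layer 4: α = (0.58 + 0.062×1.7)×10⁻⁴ = 0.6854×10⁻⁴ K⁻¹
1.3 × 2.192×10⁻⁴ × 200 = 0.056992 m
370 × 1 × 1.448×10⁻⁴ = 0.053576 m
Layer 3: 1.1814×10⁻⁴ × 390 × 0.76 = 0.035016696 m
Layer 4: 0.27 × 650 × 0.6854×10⁻⁴ = 0.01202877 m
Δh = 0.056992 + 0.053576 + 0.035016696 + 0.01202877 = 0.157613466 m

about 15.8 cm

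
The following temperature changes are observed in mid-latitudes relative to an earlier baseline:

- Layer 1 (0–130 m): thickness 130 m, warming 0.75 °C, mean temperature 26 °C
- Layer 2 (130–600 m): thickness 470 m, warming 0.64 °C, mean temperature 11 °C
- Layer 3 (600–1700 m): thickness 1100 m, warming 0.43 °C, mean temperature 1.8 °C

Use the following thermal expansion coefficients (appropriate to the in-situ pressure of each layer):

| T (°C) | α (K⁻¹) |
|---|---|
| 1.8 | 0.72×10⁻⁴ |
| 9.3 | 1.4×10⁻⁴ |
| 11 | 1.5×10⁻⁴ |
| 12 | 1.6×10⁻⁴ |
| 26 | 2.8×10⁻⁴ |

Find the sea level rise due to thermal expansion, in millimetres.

106 mm of thermosteric rise

Layer 1 at 26 °C → α = 2.8×10⁻⁴ K⁻¹
Layer 2 at 11 °C → α = 1.5×10⁻⁴ K⁻¹
Layer 3 at 1.8 °C → α = 0.72×10⁻⁴ K⁻¹
2.8×10⁻⁴ × 130 × 0.75 = 0.02730 m
0.64 × 470 × 1.5×10⁻⁴ = 0.04512 m
600–1700 m: 1100 × 0.43 × 0.72×10⁻⁴ = 0.034056 m
Δh = 0.02730 + 0.04512 + 0.034056 = 0.106476 m ≈ 106 mm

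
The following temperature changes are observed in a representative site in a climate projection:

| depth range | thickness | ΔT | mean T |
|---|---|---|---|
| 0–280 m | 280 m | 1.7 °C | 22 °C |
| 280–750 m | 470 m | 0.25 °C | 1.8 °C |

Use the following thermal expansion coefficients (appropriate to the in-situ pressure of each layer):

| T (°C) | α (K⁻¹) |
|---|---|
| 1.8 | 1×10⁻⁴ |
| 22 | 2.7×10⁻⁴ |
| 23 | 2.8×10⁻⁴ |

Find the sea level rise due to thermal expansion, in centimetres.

Δh = 14.0 cm

Layer 1 at 22 °C → α = 2.7×10⁻⁴ K⁻¹
Layer 2 at 1.8 °C → α = 1×10⁻⁴ K⁻¹
1.7 × 2.7×10⁻⁴ × 280 = 0.12852 m
280–750 m: 0.25 × 1×10⁻⁴ × 470 = 0.01175 m
Δh = 0.12852 + 0.01175 = 0.14027 m ≈ 14.0 cm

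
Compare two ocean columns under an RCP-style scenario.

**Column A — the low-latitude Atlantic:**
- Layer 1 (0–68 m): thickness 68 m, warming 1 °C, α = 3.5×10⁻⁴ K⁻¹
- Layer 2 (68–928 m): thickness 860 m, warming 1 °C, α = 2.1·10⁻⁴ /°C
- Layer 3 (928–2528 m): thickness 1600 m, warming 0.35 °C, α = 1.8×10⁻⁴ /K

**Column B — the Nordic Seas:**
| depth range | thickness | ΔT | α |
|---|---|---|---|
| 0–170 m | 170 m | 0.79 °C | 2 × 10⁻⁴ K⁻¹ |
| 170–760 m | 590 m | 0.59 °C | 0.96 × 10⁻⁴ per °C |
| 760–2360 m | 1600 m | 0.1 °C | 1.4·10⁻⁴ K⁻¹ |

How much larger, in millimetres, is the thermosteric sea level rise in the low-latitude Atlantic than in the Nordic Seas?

Δh_A − Δh_B ≈ 223 mm

A 0–68 m: 68 × 3.5×10⁻⁴ × 1 = 0.02380 m
A 1 × 860 × 2.1×10⁻⁴ = 0.18060 m
A Layer 3: 1.8×10⁻⁴ × 1600 × 0.35 = 0.10080 m
A total: 0.30520 m
B Layer 1: 2×10⁻⁴ × 0.79 × 170 = 0.02686 m
B 590 × 0.96×10⁻⁴ × 0.59 = 0.0334176 m
B 1.4×10⁻⁴ × 0.1 × 1600 = 0.02240 m
B total: 0.0826776 m
Difference: 0.30520 − 0.0826776 = 0.2225224 m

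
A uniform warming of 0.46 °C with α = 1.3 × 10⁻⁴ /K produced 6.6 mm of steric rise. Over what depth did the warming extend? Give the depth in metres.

H ≈ 110 m

H = Δh/(αΔT) = 0.0066 / (1.3×10⁻⁴ × 0.46) ≈ 110.4 m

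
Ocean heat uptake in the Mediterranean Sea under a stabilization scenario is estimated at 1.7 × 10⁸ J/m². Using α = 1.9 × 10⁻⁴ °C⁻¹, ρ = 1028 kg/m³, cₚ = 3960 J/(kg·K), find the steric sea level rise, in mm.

Δh = 7.93 mm

Δh = αQ/(ρcₚ) = 1.9×10⁻⁴ × 1.7×10⁸ / (1028 × 3960) ≈ 0.0079344 m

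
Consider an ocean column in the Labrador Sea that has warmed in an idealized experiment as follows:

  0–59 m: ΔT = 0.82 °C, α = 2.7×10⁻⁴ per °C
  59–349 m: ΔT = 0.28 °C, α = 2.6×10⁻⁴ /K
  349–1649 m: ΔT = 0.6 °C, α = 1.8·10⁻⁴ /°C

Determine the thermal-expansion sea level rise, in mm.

0–59 m: 59 × 0.82 × 2.7×10⁻⁴ = 0.0130626 m
59–349 m: 290 × 0.28 × 2.6×10⁻⁴ = 0.021112 m
Layer 3: 0.6 × 1.8×10⁻⁴ × 1300 = 0.14040 m
Δh = 0.0130626 + 0.021112 + 0.14040 = 0.1745746 m ≈ 175 mm

about 175 mm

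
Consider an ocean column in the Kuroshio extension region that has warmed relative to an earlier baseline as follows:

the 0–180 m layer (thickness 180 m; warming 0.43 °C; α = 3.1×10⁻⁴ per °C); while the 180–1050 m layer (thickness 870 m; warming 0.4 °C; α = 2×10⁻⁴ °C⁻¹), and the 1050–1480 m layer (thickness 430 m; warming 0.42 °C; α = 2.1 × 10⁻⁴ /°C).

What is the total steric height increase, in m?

0.13 m of thermosteric rise

3.1×10⁻⁴ × 180 × 0.43 = 0.023994 m
2×10⁻⁴ × 0.4 × 870 = 0.06960 m
1050–1480 m: 430 × 0.42 × 2.1×10⁻⁴ = 0.037926 m
Δh = 0.023994 + 0.06960 + 0.037926 = 0.13152 m ≈ 0.13 m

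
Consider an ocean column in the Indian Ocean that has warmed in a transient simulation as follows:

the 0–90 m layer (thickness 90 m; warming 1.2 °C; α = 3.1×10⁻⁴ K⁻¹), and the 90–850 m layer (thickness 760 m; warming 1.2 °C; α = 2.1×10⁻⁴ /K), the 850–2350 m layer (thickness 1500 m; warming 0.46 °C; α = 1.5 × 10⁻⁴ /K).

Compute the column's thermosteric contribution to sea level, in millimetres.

0–90 m: 1.2 × 90 × 3.1×10⁻⁴ = 0.03348 m
Layer 2: 760 × 2.1×10⁻⁴ × 1.2 = 0.19152 m
Layer 3: 0.46 × 1500 × 1.5×10⁻⁴ = 0.10350 m
Δh = 0.03348 + 0.19152 + 0.10350 = 0.32850 m

about 329 mm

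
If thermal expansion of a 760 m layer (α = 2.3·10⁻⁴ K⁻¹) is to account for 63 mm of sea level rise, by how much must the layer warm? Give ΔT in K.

ΔT = Δh/(αH) = 0.063 / (2.3×10⁻⁴ × 760) ≈ 0.3604 K

ΔT ≈ 0.360 K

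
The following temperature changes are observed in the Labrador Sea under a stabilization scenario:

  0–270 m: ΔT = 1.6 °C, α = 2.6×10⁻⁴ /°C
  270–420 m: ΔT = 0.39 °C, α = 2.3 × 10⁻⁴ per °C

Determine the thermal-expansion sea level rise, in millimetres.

0–270 m: 1.6 × 270 × 2.6×10⁻⁴ = 0.11232 m
150 × 0.39 × 2.3×10⁻⁴ = 0.013455 m
Δh = 0.11232 + 0.013455 = 0.125775 m

about 126 mm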